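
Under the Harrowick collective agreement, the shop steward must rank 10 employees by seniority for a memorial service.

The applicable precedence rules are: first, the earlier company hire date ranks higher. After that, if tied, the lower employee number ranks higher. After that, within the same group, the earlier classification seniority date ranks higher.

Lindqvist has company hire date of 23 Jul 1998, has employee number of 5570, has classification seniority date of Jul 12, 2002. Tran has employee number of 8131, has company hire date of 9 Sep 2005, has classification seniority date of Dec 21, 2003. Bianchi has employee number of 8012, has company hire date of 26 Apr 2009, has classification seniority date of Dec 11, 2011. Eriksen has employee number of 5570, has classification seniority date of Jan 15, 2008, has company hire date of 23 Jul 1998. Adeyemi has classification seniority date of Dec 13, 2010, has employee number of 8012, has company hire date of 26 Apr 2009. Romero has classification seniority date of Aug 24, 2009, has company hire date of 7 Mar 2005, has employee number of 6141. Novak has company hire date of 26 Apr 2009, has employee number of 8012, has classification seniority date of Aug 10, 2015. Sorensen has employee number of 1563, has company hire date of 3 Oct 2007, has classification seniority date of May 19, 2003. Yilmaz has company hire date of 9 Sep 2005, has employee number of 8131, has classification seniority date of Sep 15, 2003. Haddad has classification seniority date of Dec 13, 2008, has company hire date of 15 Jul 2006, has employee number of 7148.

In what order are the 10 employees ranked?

By company hire date (earlier first): Lindqvist and Eriksen (both 23 Jul 1998); then Romero (7 Mar 2005); then Yilmaz and Tran (both 9 Sep 2005); then Haddad (15 Jul 2006); then Sorensen (3 Oct 2007); then Adeyemi, Bianchi and Novak (each 26 Apr 2009).
Lindqvist and Eriksen both have employee number 5570, so the next rule applies.
Among Lindqvist and Eriksen, by classification seniority date (earlier first): Lindqvist (Jul 12, 2002) before Eriksen (Jan 15, 2008).
Yilmaz and Tran both have employee number 8131, so the next rule applies.
Among Yilmaz and Tran, by classification seniority date (earlier first): Yilmaz (Sep 15, 2003) before Tran (Dec 21, 2003).
Adeyemi, Bianchi and Novak all have employee number 8012, so the next rule applies.
Among Adeyemi, Bianchi and Novak, by classification seniority date (earlier first): Adeyemi (Dec 13, 2010) before Bianchi (Dec 11, 2011) before Novak (Aug 10, 2015).
Full order: Lindqvist, Eriksen, Romero, Yilmaz, Tran, Haddad, Sorensen, Adeyemi, Bianchi, Novak.

Lindqvist, Eriksen, Romero, Yilmaz, Tran, Haddad, Sorensen, Adeyemi, Bianchi, Novak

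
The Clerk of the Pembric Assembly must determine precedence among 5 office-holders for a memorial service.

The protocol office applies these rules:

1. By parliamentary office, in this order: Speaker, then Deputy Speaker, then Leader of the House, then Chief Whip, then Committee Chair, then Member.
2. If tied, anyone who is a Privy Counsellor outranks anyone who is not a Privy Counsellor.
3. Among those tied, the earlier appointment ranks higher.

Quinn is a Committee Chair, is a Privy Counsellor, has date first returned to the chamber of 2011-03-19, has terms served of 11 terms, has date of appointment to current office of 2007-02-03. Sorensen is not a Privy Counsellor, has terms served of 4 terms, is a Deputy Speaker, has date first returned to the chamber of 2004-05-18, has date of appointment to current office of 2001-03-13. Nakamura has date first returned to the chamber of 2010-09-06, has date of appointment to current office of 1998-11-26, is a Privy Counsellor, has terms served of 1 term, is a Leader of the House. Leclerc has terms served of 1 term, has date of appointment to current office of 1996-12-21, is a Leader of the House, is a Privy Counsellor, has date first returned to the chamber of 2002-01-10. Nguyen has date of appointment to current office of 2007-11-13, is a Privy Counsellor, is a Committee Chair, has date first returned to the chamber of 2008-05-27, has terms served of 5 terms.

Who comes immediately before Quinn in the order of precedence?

By parliamentary office: Sorensen (Deputy Speaker); then Leclerc and Nakamura (Leader of the House); then Quinn and Nguyen (Committee Chair).
Leclerc and Nakamura are each a Privy Counsellor, so the next rule applies.
Among Leclerc and Nakamura, by date of appointment to current office (earlier first): Leclerc (1996-12-21) before Nakamura (1998-11-26).
Quinn and Nguyen are each a Privy Counsellor, so the next rule applies.
Among Quinn and Nguyen, by date of appointment to current office (earlier first): Quinn (2007-02-03) before Nguyen (2007-11-13).
Order: Sorensen, Leclerc, Nakamura, Quinn, Nguyen.

Nakamura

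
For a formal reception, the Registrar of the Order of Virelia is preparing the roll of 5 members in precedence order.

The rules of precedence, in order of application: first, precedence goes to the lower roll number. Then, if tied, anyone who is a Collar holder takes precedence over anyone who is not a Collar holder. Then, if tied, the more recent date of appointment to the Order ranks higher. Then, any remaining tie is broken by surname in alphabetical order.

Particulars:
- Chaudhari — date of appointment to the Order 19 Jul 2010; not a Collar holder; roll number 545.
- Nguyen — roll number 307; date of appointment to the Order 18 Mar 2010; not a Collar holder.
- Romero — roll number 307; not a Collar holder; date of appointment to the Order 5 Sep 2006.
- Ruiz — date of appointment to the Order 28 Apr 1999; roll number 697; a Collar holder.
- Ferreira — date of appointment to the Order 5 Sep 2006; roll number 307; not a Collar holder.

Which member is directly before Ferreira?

Nguyen

By roll number (lower first): Nguyen, Ferreira and Romero (each 307); then Chaudhari (545); then Ruiz (697).
Nguyen, Ferreira and Romero are each not a Collar holder, so the next rule applies.
Among Nguyen, Ferreira and Romero, by date of appointment to the Order (later first): Nguyen (18 Mar 2010) before Ferreira and Romero (5 Sep 2006).
Among Ferreira and Romero, alphabetically by surname: Ferreira before Romero.
Order: Nguyen, Ferreira, Romero, Chaudhari, Ruiz.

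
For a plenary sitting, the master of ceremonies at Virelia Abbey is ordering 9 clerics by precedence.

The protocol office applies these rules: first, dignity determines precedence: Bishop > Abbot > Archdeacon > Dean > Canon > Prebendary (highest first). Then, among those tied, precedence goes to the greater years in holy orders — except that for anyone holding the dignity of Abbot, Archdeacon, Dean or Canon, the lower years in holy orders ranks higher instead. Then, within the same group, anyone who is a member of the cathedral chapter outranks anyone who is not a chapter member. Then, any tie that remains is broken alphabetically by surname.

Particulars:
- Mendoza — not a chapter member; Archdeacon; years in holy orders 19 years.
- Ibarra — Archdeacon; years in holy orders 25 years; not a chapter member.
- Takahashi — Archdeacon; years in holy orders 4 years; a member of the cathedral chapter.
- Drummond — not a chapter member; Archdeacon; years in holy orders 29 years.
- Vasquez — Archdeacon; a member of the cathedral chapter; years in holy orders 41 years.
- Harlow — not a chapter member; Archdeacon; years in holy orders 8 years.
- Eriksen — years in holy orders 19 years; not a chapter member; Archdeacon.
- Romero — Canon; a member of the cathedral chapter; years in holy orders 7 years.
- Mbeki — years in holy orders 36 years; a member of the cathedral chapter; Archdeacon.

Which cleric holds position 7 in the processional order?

By dignity: Takahashi, Harlow, Eriksen, Mendoza, Ibarra, Drummond, Mbeki and Vasquez (Archdeacon); then Romero (Canon).
Among Takahashi, Harlow, Eriksen, Mendoza, Ibarra, Drummond, Mbeki and Vasquez, by years in holy orders (lower first) (reversed rule for this group): Takahashi (4 years) before Harlow (8 years) before Eriksen and Mendoza (19 years) before Ibarra (25 years) before Drummond (29 years) before Mbeki (36 years) before Vasquez (41 years).
Eriksen and Mendoza are each not a chapter member, so the next rule applies.
Among Eriksen and Mendoza, alphabetically by surname: Eriksen before Mendoza.
Order: Takahashi, Harlow, Eriksen, Mendoza, Ibarra, Drummond, Mbeki, Vasquez, Romero.

Mbeki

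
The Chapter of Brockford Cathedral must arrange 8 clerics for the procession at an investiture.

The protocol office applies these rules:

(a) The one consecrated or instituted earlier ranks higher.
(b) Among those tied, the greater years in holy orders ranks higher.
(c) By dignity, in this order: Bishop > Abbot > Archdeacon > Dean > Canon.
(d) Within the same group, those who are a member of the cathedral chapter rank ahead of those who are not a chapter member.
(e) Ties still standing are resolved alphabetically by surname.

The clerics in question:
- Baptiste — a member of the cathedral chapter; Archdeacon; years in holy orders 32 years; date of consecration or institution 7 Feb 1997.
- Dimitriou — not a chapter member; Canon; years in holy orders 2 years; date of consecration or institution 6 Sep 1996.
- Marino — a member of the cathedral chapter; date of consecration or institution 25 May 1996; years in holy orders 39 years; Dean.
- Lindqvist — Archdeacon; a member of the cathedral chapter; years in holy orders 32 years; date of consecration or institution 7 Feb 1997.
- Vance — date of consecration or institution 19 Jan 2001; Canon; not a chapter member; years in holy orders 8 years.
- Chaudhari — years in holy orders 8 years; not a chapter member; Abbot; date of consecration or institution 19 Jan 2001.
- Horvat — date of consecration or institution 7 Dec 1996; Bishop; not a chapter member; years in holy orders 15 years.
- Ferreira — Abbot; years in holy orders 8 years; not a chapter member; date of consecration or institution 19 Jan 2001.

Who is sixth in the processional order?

Chaudhari

By date of consecration or institution (earlier first): Marino (25 May 1996); then Dimitriou (6 Sep 1996); then Horvat (7 Dec 1996); then Baptiste and Lindqvist (both 7 Feb 1997); then Chaudhari, Ferreira and Vance (each 19 Jan 2001).
Baptiste and Lindqvist both have years in holy orders 32 years, so the next rule applies.
Baptiste and Lindqvist are each Archdeacon, so the next rule applies.
Baptiste and Lindqvist are each a member of the cathedral chapter, so the next rule applies.
Among Baptiste and Lindqvist, alphabetically by surname: Baptiste before Lindqvist.
Chaudhari, Ferreira and Vance all have years in holy orders 8 years, so the next rule applies.
Among Chaudhari, Ferreira and Vance, by dignity: Chaudhari and Ferreira (Abbot) before Vance (Canon).
Chaudhari and Ferreira are each not a chapter member, so the next rule applies.
Among Chaudhari and Ferreira, alphabetically by surname: Chaudhari before Ferreira.
Order: Marino, Dimitriou, Horvat, Baptiste, Lindqvist, Chaudhari, Ferreira, Vance.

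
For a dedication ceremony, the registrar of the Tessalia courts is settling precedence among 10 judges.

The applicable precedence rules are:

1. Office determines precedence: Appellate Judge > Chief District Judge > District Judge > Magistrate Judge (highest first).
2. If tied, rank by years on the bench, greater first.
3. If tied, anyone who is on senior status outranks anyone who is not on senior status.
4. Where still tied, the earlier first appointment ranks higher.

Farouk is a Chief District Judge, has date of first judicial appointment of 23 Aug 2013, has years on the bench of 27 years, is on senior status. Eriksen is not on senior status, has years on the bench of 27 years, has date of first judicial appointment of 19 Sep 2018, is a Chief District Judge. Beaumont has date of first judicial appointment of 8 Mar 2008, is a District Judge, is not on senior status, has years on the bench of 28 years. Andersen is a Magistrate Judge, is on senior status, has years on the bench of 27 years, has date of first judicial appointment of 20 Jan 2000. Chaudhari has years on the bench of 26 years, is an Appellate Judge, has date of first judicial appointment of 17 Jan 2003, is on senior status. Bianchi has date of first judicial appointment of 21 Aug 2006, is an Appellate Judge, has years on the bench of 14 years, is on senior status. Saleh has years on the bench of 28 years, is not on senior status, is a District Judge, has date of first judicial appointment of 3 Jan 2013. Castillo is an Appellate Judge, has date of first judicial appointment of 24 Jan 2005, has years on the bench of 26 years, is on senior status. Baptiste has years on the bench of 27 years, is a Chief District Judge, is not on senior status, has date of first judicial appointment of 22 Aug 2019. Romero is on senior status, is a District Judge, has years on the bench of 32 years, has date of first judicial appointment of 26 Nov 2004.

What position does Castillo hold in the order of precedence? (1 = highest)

2

By office: Chaudhari, Castillo and Bianchi (Appellate Judge); then Farouk, Eriksen and Baptiste (Chief District Judge); then Romero, Beaumont and Saleh (District Judge); then Andersen (Magistrate Judge).
Among Chaudhari, Castillo and Bianchi, by years on the bench (higher first): Chaudhari and Castillo (26 years) before Bianchi (14 years).
Chaudhari and Castillo are each on senior status, so the next rule applies.
Among Chaudhari and Castillo, by date of first judicial appointment (earlier first): Chaudhari (17 Jan 2003) before Castillo (24 Jan 2005).
Farouk, Eriksen and Baptiste all have years on the bench 27 years, so the next rule applies.
Among Farouk, Eriksen and Baptiste, on senior status before not on senior status: Farouk (on senior status) before Eriksen and Baptiste (not on senior status).
Among Eriksen and Baptiste, by date of first judicial appointment (earlier first): Eriksen (19 Sep 2018) before Baptiste (22 Aug 2019).
Among Romero, Beaumont and Saleh, by years on the bench (higher first): Romero (32 years) before Beaumont and Saleh (28 years).
Beaumont and Saleh are each not on senior status, so the next rule applies.
Among Beaumont and Saleh, by date of first judicial appointment (earlier first): Beaumont (8 Mar 2008) before Saleh (3 Jan 2013).
Order: Chaudhari, Castillo, Bianchi, Farouk, Eriksen, Baptiste, Romero, Beaumont, Saleh, Andersen. So position 2.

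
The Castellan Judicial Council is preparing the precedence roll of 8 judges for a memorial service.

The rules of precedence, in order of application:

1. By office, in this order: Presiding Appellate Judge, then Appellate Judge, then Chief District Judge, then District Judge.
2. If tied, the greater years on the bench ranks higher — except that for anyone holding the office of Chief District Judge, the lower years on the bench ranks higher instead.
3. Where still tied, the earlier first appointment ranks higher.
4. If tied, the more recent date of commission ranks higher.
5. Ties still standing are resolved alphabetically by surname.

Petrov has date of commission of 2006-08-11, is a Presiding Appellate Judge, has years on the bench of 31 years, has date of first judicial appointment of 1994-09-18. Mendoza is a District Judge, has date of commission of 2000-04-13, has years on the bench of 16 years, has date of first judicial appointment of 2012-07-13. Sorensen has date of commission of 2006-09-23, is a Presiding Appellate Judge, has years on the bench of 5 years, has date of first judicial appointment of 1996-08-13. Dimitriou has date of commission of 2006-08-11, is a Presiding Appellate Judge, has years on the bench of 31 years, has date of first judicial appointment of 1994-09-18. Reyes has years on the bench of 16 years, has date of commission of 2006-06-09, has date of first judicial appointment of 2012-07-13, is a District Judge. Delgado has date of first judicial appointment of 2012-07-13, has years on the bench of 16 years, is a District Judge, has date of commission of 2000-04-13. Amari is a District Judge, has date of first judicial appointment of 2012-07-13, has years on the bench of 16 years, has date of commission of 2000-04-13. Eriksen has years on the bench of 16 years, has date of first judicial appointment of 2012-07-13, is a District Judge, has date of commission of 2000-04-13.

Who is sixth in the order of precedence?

Delgado

By office: Dimitriou, Petrov and Sorensen (Presiding Appellate Judge); then Reyes, Amari, Delgado, Eriksen and Mendoza (District Judge).
Among Dimitriou, Petrov and Sorensen, by years on the bench (higher first): Dimitriou and Petrov (31 years) before Sorensen (5 years).
Dimitriou and Petrov both have date of first judicial appointment 1994-09-18, so the next rule applies.
Dimitriou and Petrov both have date of commission 2006-08-11, so the next rule applies.
Among Dimitriou and Petrov, alphabetically by surname: Dimitriou before Petrov.
Reyes, Amari, Delgado, Eriksen and Mendoza all have years on the bench 16 years, so the next rule applies.
Reyes, Amari, Delgado, Eriksen and Mendoza all have date of first judicial appointment 2012-07-13, so the next rule applies.
Among Reyes, Amari, Delgado, Eriksen and Mendoza, by date of commission (later first): Reyes (2006-06-09) before Amari, Delgado, Eriksen and Mendoza (2000-04-13).
Among Amari, Delgado, Eriksen and Mendoza, alphabetically by surname: Amari before Delgado before Eriksen before Mendoza.
Order: Dimitriou, Petrov, Sorensen, Reyes, Amari, Delgado, Eriksen, Mendoza.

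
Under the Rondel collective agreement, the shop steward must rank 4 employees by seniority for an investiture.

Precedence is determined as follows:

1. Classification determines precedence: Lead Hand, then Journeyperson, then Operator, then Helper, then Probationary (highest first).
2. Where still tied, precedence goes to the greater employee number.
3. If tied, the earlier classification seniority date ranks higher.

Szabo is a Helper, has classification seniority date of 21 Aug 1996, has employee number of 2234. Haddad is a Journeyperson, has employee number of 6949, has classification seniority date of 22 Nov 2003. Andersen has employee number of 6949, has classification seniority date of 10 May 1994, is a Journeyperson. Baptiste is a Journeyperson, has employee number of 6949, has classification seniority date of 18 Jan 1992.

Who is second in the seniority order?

By classification: Baptiste, Andersen and Haddad (Journeyperson); then Szabo (Helper).
Baptiste, Andersen and Haddad all have employee number 6949, so the next rule applies.
Among Baptiste, Andersen and Haddad, by classification seniority date (earlier first): Baptiste (18 Jan 1992) before Andersen (10 May 1994) before Haddad (22 Nov 2003).
Order: Baptiste, Andersen, Haddad, Szabo.

Andersen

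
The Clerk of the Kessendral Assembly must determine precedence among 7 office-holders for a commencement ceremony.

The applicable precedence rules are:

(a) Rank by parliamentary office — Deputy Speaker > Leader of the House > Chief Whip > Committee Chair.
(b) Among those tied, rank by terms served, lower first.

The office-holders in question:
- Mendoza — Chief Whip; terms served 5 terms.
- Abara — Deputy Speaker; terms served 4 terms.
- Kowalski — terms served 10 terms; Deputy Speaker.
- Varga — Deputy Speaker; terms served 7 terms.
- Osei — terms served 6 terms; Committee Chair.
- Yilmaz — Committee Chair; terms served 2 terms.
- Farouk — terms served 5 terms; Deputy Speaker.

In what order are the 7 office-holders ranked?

Abara, Farouk, Varga, Kowalski, Mendoza, Yilmaz, Osei

By parliamentary office: Abara, Farouk, Varga and Kowalski (Deputy Speaker); then Mendoza (Chief Whip); then Yilmaz and Osei (Committee Chair).
Among Abara, Farouk, Varga and Kowalski, by terms served (lower first): Abara (4 terms) before Farouk (5 terms) before Varga (7 terms) before Kowalski (10 terms).
Among Yilmaz and Osei, by terms served (lower first): Yilmaz (2 terms) before Osei (6 terms).
Full order: Abara, Farouk, Varga, Kowalski, Mendoza, Yilmaz, Osei.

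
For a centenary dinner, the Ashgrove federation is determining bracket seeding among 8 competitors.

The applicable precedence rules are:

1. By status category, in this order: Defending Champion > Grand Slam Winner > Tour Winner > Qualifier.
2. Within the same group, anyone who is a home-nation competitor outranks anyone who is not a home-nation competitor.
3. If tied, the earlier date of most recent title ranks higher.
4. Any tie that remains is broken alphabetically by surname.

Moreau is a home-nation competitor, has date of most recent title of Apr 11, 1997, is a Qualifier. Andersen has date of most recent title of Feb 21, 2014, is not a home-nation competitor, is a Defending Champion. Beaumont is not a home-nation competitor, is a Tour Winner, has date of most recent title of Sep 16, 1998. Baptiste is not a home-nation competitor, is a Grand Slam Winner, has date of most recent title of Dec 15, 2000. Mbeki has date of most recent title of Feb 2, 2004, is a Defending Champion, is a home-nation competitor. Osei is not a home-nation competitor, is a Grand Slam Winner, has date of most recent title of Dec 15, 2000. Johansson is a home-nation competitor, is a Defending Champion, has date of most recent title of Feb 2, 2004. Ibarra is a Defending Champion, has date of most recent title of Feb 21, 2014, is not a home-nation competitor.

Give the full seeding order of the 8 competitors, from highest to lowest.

By status category: Johansson, Mbeki, Andersen and Ibarra (Defending Champion); then Baptiste and Osei (Grand Slam Winner); then Beaumont (Tour Winner); then Moreau (Qualifier).
Among Johansson, Mbeki, Andersen and Ibarra, a home-nation competitor before not a home-nation competitor: Johansson and Mbeki (a home-nation competitor) before Andersen and Ibarra (not a home-nation competitor).
Johansson and Mbeki both have date of most recent title Feb 2, 2004, so the next rule applies.
Among Johansson and Mbeki, alphabetically by surname: Johansson before Mbeki.
Andersen and Ibarra both have date of most recent title Feb 21, 2014, so the next rule applies.
Among Andersen and Ibarra, alphabetically by surname: Andersen before Ibarra.
Baptiste and Osei are each not a home-nation competitor, so the next rule applies.
Baptiste and Osei both have date of most recent title Dec 15, 2000, so the next rule applies.
Among Baptiste and Osei, alphabetically by surname: Baptiste before Osei.
Full order: Johansson, Mbeki, Andersen, Ibarra, Baptiste, Osei, Beaumont, Moreau.

Johansson, Mbeki, Andersen, Ibarra, Baptiste, Osei, Beaumont, Moreau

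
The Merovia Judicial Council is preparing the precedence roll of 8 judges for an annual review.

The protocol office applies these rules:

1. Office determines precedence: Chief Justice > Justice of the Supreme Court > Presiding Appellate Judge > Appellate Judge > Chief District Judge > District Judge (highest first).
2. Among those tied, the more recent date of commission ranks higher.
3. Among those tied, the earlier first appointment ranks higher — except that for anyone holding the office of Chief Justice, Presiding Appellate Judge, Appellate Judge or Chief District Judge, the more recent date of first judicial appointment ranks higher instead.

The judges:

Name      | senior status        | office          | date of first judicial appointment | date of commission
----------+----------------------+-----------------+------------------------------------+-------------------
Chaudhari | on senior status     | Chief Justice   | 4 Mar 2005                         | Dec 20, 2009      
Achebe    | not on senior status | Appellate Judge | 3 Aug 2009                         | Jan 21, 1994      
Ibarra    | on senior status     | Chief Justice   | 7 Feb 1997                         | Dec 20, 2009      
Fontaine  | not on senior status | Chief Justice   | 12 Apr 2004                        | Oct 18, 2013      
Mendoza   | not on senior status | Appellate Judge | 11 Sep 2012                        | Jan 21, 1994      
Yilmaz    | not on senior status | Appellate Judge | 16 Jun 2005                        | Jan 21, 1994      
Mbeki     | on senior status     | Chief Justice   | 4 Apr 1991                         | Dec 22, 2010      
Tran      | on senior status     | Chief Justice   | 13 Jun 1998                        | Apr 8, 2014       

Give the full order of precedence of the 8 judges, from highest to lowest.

By office: Tran, Fontaine, Mbeki, Chaudhari and Ibarra (Chief Justice); then Mendoza, Achebe and Yilmaz (Appellate Judge).
Among Tran, Fontaine, Mbeki, Chaudhari and Ibarra, by date of commission (later first): Tran (Apr 8, 2014) before Fontaine (Oct 18, 2013) before Mbeki (Dec 22, 2010) before Chaudhari and Ibarra (Dec 20, 2009).
Among Chaudhari and Ibarra, by date of first judicial appointment (later first) (reversed rule for this group): Chaudhari (4 Mar 2005) before Ibarra (7 Feb 1997).
Mendoza, Achebe and Yilmaz all have date of commission Jan 21, 1994, so the next rule applies.
Among Mendoza, Achebe and Yilmaz, by date of first judicial appointment (later first) (reversed rule for this group): Mendoza (11 Sep 2012) before Achebe (3 Aug 2009) before Yilmaz (16 Jun 2005).
Full order: Tran, Fontaine, Mbeki, Chaudhari, Ibarra, Mendoza, Achebe, Yilmaz.

Tran, Fontaine, Mbeki, Chaudhari, Ibarra, Mendoza, Achebe, Yilmaz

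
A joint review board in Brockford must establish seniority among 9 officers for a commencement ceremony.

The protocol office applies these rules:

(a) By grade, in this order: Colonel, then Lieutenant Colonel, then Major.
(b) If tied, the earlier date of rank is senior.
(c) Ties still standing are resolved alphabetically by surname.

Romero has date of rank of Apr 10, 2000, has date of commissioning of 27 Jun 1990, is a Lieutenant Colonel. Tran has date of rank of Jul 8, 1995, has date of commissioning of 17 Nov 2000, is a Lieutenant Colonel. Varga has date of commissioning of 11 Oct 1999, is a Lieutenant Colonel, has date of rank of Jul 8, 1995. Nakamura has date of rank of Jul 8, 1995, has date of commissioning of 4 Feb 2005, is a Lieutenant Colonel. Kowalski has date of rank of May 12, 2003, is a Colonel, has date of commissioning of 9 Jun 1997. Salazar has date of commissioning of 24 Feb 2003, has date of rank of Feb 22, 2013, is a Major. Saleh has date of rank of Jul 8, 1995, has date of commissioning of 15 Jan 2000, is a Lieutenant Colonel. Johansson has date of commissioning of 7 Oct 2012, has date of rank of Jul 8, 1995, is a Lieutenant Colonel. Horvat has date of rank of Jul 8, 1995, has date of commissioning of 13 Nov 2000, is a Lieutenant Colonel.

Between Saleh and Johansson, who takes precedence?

Johansson

By grade: Kowalski (Colonel); then Horvat, Johansson, Nakamura, Saleh, Tran, Varga and Romero (Lieutenant Colonel); then Salazar (Major).
Among Horvat, Johansson, Nakamura, Saleh, Tran, Varga and Romero, by date of rank (earlier first): Horvat, Johansson, Nakamura, Saleh, Tran and Varga (Jul 8, 1995) before Romero (Apr 10, 2000).
Among Horvat, Johansson, Nakamura, Saleh, Tran and Varga, alphabetically by surname: Horvat before Johansson before Nakamura before Saleh before Tran before Varga.
So Johansson takes precedence.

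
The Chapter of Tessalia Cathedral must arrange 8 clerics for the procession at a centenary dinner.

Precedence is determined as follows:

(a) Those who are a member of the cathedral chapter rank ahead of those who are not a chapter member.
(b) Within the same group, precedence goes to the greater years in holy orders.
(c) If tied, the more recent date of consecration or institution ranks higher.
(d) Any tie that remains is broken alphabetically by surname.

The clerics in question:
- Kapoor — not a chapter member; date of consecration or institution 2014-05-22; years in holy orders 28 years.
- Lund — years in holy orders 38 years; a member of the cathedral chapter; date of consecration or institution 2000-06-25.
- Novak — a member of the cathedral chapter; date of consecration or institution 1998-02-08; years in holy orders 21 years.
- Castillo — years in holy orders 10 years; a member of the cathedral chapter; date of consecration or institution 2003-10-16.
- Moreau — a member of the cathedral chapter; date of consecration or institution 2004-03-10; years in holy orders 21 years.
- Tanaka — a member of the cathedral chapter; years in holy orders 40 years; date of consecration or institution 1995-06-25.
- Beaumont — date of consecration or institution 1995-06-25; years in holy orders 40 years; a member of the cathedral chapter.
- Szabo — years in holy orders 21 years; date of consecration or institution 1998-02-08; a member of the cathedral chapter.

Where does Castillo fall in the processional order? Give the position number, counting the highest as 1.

7

By the first rule: Beaumont, Tanaka, Lund, Moreau, Novak, Szabo and Castillo (each a member of the cathedral chapter); then Kapoor (not a chapter member).
Among Beaumont, Tanaka, Lund, Moreau, Novak, Szabo and Castillo, by years in holy orders (higher first): Beaumont and Tanaka (40 years) before Lund (38 years) before Moreau, Novak and Szabo (21 years) before Castillo (10 years).
Beaumont and Tanaka both have date of consecration or institution 1995-06-25, so the next rule applies.
Among Beaumont and Tanaka, alphabetically by surname: Beaumont before Tanaka.
Among Moreau, Novak and Szabo, by date of consecration or institution (later first): Moreau (2004-03-10) before Novak and Szabo (1998-02-08).
Among Novak and Szabo, alphabetically by surname: Novak before Szabo.
Order: Beaumont, Tanaka, Lund, Moreau, Novak, Szabo, Castillo, Kapoor. So position 7.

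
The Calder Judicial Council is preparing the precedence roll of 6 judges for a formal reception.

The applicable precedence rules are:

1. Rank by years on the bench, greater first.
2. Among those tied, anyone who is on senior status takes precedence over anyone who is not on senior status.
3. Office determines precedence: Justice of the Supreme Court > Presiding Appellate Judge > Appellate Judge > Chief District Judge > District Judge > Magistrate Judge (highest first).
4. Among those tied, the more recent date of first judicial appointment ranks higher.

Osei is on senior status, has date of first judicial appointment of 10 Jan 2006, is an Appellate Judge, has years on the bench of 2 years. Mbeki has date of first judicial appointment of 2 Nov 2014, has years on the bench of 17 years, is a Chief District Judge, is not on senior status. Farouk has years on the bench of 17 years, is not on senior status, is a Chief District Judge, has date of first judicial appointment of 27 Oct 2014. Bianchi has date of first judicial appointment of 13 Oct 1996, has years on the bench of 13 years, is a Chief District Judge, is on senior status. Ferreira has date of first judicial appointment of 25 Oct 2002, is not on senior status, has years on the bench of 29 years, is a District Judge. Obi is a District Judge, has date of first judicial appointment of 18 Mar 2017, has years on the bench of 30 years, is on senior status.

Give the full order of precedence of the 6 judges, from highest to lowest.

Obi, Ferreira, Mbeki, Farouk, Bianchi, Osei

By years on the bench (higher first): Obi (30 years); then Ferreira (29 years); then Mbeki and Farouk (both 17 years); then Bianchi (13 years); then Osei (2 years).
Mbeki and Farouk are each not on senior status, so the next rule applies.
Mbeki and Farouk are each Chief District Judge, so the next rule applies.
Among Mbeki and Farouk, by date of first judicial appointment (later first): Mbeki (2 Nov 2014) before Farouk (27 Oct 2014).
Full order: Obi, Ferreira, Mbeki, Farouk, Bianchi, Osei.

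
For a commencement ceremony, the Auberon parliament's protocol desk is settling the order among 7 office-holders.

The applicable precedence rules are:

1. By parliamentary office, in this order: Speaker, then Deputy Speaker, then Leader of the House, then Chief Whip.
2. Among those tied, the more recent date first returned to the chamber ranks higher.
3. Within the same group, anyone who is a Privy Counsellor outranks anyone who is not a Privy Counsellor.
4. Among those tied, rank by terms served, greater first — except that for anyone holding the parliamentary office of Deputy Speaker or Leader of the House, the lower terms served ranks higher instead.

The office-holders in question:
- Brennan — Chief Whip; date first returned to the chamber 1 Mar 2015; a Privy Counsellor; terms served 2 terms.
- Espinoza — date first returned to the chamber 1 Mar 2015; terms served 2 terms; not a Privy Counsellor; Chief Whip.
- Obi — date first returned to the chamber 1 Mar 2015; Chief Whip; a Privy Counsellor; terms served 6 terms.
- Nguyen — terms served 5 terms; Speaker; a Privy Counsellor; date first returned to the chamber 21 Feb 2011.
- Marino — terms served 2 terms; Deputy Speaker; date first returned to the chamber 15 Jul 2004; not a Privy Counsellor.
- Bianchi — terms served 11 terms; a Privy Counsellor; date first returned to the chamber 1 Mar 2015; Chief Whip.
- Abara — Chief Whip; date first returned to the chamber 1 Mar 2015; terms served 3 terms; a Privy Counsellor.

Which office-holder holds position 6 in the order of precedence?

Brennan

By parliamentary office: Nguyen (Speaker); then Marino (Deputy Speaker); then Bianchi, Obi, Abara, Brennan and Espinoza (Chief Whip).
Bianchi, Obi, Abara, Brennan and Espinoza all have date first returned to the chamber 1 Mar 2015, so the next rule applies.
Among Bianchi, Obi, Abara, Brennan and Espinoza, a Privy Counsellor before not a Privy Counsellor: Bianchi, Obi, Abara and Brennan (a Privy Counsellor) before Espinoza (not a Privy Counsellor).
Among Bianchi, Obi, Abara and Brennan, by terms served (higher first): Bianchi (11 terms) before Obi (6 terms) before Abara (3 terms) before Brennan (2 terms).
Order: Nguyen, Marino, Bianchi, Obi, Abara, Brennan, Espinoza.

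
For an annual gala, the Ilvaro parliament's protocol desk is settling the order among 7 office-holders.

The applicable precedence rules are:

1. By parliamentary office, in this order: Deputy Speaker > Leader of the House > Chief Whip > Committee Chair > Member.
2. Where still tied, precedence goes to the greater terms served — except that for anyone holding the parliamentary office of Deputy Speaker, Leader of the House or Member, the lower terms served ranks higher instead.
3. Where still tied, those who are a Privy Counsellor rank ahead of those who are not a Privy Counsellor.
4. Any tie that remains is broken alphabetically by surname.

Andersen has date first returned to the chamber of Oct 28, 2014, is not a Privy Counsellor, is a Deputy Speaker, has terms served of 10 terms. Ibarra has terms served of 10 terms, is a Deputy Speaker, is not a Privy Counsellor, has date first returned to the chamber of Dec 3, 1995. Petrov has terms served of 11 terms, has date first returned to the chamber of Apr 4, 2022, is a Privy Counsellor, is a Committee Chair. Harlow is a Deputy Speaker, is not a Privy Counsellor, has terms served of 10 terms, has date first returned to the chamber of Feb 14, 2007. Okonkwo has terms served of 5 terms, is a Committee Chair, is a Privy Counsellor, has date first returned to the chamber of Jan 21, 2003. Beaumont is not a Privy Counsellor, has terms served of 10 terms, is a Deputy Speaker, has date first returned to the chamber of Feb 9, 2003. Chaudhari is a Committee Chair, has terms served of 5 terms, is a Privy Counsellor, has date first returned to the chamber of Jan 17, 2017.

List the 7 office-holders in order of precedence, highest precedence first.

Andersen, Beaumont, Harlow, Ibarra, Petrov, Chaudhari, Okonkwo

By parliamentary office: Andersen, Beaumont, Harlow and Ibarra (Deputy Speaker); then Petrov, Chaudhari and Okonkwo (Committee Chair).
Andersen, Beaumont, Harlow and Ibarra all have terms served 10 terms, so the next rule applies.
Andersen, Beaumont, Harlow and Ibarra are each not a Privy Counsellor, so the next rule applies.
Among Andersen, Beaumont, Harlow and Ibarra, alphabetically by surname: Andersen before Beaumont before Harlow before Ibarra.
Among Petrov, Chaudhari and Okonkwo, by terms served (higher first): Petrov (11 terms) before Chaudhari and Okonkwo (5 terms).
Chaudhari and Okonkwo are each a Privy Counsellor, so the next rule applies.
Among Chaudhari and Okonkwo, alphabetically by surname: Chaudhari before Okonkwo.
Full order: Andersen, Beaumont, Harlow, Ibarra, Petrov, Chaudhari, Okonkwo.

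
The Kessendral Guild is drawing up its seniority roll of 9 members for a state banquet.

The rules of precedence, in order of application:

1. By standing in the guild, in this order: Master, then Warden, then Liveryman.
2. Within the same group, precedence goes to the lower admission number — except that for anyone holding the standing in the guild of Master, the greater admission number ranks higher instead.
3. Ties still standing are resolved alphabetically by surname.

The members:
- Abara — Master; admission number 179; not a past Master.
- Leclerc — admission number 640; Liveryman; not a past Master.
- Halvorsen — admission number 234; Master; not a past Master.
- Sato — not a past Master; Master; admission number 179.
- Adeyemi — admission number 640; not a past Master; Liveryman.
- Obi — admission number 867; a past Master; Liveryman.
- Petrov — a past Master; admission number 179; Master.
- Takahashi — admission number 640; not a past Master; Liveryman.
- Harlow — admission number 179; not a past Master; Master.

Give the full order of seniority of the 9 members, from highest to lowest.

Halvorsen, Abara, Harlow, Petrov, Sato, Adeyemi, Leclerc, Takahashi, Obi

By standing in the guild: Halvorsen, Abara, Harlow, Petrov and Sato (Master); then Adeyemi, Leclerc, Takahashi and Obi (Liveryman).
Among Halvorsen, Abara, Harlow, Petrov and Sato, by admission number (higher first) (reversed rule for this group): Halvorsen (234) before Abara, Harlow, Petrov and Sato (179).
Among Abara, Harlow, Petrov and Sato, alphabetically by surname: Abara before Harlow before Petrov before Sato.
Among Adeyemi, Leclerc, Takahashi and Obi, by admission number (lower first): Adeyemi, Leclerc and Takahashi (640) before Obi (867).
Among Adeyemi, Leclerc and Takahashi, alphabetically by surname: Adeyemi before Leclerc before Takahashi.
Full order: Halvorsen, Abara, Harlow, Petrov, Sato, Adeyemi, Leclerc, Takahashi, Obi.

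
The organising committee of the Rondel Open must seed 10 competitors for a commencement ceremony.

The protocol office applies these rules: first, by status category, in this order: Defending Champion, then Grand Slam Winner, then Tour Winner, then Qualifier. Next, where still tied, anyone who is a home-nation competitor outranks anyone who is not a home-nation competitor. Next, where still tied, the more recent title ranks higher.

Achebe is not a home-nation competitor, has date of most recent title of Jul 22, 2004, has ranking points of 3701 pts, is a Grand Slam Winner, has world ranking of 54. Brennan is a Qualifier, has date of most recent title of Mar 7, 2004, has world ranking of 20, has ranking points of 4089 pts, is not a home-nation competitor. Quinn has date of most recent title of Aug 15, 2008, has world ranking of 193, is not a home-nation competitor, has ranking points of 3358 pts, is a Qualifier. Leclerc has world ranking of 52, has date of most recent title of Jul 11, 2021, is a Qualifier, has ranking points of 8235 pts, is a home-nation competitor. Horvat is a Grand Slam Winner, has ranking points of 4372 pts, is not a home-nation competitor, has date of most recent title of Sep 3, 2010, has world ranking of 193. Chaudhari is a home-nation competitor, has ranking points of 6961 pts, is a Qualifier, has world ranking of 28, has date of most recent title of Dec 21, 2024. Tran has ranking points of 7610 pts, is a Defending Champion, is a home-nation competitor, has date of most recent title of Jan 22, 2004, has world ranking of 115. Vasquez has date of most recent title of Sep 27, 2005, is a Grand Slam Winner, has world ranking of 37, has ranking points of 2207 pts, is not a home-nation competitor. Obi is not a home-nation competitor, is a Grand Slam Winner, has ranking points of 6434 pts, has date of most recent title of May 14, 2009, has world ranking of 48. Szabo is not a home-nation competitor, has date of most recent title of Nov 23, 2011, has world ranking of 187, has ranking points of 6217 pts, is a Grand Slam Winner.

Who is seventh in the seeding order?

By status category: Tran (Defending Champion); then Szabo, Horvat, Obi, Vasquez and Achebe (Grand Slam Winner); then Chaudhari, Leclerc, Quinn and Brennan (Qualifier).
Szabo, Horvat, Obi, Vasquez and Achebe are each not a home-nation competitor, so the next rule applies.
Among Szabo, Horvat, Obi, Vasquez and Achebe, by date of most recent title (later first): Szabo (Nov 23, 2011) before Horvat (Sep 3, 2010) before Obi (May 14, 2009) before Vasquez (Sep 27, 2005) before Achebe (Jul 22, 2004).
Among Chaudhari, Leclerc, Quinn and Brennan, a home-nation competitor before not a home-nation competitor: Chaudhari and Leclerc (a home-nation competitor) before Quinn and Brennan (not a home-nation competitor).
Among Chaudhari and Leclerc, by date of most recent title (later first): Chaudhari (Dec 21, 2024) before Leclerc (Jul 11, 2021).
Among Quinn and Brennan, by date of most recent title (later first): Quinn (Aug 15, 2008) before Brennan (Mar 7, 2004).
Order: Tran, Szabo, Horvat, Obi, Vasquez, Achebe, Chaudhari, Leclerc, Quinn, Brennan.

Chaudhari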